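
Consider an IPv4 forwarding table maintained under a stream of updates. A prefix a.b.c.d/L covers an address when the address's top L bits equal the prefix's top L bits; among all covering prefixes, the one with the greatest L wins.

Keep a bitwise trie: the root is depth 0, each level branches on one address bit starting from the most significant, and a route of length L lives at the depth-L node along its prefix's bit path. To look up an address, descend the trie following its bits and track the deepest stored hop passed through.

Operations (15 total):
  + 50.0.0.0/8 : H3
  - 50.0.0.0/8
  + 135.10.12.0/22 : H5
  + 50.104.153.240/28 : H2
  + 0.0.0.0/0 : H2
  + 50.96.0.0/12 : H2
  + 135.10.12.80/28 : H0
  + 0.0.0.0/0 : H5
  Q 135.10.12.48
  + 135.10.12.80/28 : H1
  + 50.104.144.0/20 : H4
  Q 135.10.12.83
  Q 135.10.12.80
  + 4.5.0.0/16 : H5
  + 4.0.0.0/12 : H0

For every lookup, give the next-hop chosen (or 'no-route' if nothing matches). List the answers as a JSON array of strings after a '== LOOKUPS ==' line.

Process each operation:
  + 50.0.0.0/8 (H3) depth=8
  del 50.0.0.0/8 (clear depth 8)
  + 135.10.12.0/22 (H5) depth=22
  + 50.104.153.240/28 (H2) depth=28
  + 0.0.0.0/0 (H2) depth=0
  + 50.96.0.0/12 (H2) depth=12
  + 135.10.12.80/28 (H0) depth=28
  + 0.0.0.0/0 (H5) depth=0
  lookup 135.10.12.48: bits 1000011100001010000011000 walk d0:H5→d1:-→d2:-→d3:-→d4:-→d5:-→d6:-→d7:-→d8:-→d9:-→d10:-→d11:-→d12:-→d13:-→d14:-→d15:-→d16:-→d17:-→d18:-→d19:-→d20:-→d21:-→d22:H5→d23:-→d24:-→d25:- -> H5
  + 135.10.12.80/28 (H1) depth=28
  + 50.104.144.0/20 (H4) depth=20
  lookup 135.10.12.83: bits 1000011100001010000011000101 walk d0:H5→d1:-→d2:-→d3:-→d4:-→d5:-→d6:-→d7:-→d8:-→d9:-→d10:-→d11:-→d12:-→d13:-→d14:-→d15:-→d16:-→d17:-→d18:-→d19:-→d20:-→d21:-→d22:H5→d23:-→d24:-→d25:-→d26:-→d27:-→d28:H1 -> H1
  lookup 135.10.12.80: bits 1000011100001010000011000101 walk d0:H5→d1:-→d2:-→d3:-→d4:-→d5:-→d6:-→d7:-→d8:-→d9:-→d10:-→d11:-→d12:-→d13:-→d14:-→d15:-→d16:-→d17:-→d18:-→d19:-→d20:-→d21:-→d22:H5→d23:-→d24:-→d25:-→d26:-→d27:-→d28:H1 -> H1
  + 4.5.0.0/16 (H5) depth=16
  + 4.0.0.0/12 (H0) depth=12

== LOOKUPS ==
["H5","H1","H1"]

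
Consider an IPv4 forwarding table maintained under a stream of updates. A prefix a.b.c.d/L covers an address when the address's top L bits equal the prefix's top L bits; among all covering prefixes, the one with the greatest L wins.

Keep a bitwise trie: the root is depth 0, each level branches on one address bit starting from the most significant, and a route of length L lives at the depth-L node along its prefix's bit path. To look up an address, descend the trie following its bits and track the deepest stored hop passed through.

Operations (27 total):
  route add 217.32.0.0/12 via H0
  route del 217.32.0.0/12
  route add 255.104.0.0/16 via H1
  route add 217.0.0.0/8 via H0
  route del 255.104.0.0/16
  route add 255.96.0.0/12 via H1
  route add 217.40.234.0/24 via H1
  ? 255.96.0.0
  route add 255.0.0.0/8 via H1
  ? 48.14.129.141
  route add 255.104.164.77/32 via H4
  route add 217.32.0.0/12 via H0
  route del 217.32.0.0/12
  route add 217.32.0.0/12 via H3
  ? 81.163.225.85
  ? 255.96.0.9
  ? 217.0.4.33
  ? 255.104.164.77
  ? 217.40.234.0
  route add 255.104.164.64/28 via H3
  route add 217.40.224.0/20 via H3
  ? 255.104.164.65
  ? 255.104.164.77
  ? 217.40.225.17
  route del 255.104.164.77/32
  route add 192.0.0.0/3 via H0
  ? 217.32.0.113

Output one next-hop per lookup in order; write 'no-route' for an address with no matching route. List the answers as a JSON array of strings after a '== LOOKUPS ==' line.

Process each operation:
  add 217.32.0.0/12 -> H0 at depth 12
  - 217.32.0.0/12 clear@12
  add 255.104.0.0/16 -> H1 at depth 16
  add 217.0.0.0/8 -> H0 at depth 8
  - 255.104.0.0/16 clear@16
  add 255.96.0.0/12 -> H1 at depth 12
  add 217.40.234.0/24 -> H1 at depth 24
  ? 255.96.0.0  path d0:-→d1:-→d2:-→d3:-→d4:-→d5:-→d6:-→d7:-→d8:-→d9:-→d10:-→d11:-→d12:H1  best=H1
  add 255.0.0.0/8 -> H1 at depth 8
  ? 48.14.129.141  path d0:-  best=no-route
  add 255.104.164.77/32 -> H4 at depth 32
  add 217.32.0.0/12 -> H0 at depth 12
  - 217.32.0.0/12 clear@12
  add 217.32.0.0/12 -> H3 at depth 12
  ? 81.163.225.85  path d0:-  best=no-route
  ? 255.96.0.9  path d0:-→d1:-→d2:-→d3:-→d4:-→d5:-→d6:-→d7:-→d8:H1→d9:-→d10:-→d11:-→d12:H1  best=H1
  ? 217.0.4.33  path d0:-→d1:-→d2:-→d3:-→d4:-→d5:-→d6:-→d7:-→d8:H0→d9:-→d10:-  best=H0
  ? 255.104.164.77  path d0:-→d1:-→d2:-→d3:-→d4:-→d5:-→d6:-→d7:-→d8:H1→d9:-→d10:-→d11:-→d12:H1→d13:-→d14:-→d15:-→d16:-→d17:-→d18:-→d19:-→d20:-→d21:-→d22:-→d23:-→d24:-→d25:-→d26:-→d27:-→d28:-→d29:-→d30:-→d31:-→d32:H4  best=H4
  ? 217.40.234.0  path d0:-→d1:-→d2:-→d3:-→d4:-→d5:-→d6:-→d7:-→d8:H0→d9:-→d10:-→d11:-→d12:H3→d13:-→d14:-→d15:-→d16:-→d17:-→d18:-→d19:-→d20:-→d21:-→d22:-→d23:-→d24:H1  best=H1
  add 255.104.164.64/28 -> H3 at depth 28
  add 217.40.224.0/20 -> H3 at depth 20
  ? 255.104.164.65  path d0:-→d1:-→d2:-→d3:-→d4:-→d5:-→d6:-→d7:-→d8:H1→d9:-→d10:-→d11:-→d12:H1→d13:-→d14:-→d15:-→d16:-→d17:-→d18:-→d19:-→d20:-→d21:-→d22:-→d23:-→d24:-→d25:-→d26:-→d27:-→d28:H3  best=H3
  ? 255.104.164.77  path d0:-→d1:-→d2:-→d3:-→d4:-→d5:-→d6:-→d7:-→d8:H1→d9:-→d10:-→d11:-→d12:H1→d13:-→d14:-→d15:-→d16:-→d17:-→d18:-→d19:-→d20:-→d21:-→d22:-→d23:-→d24:-→d25:-→d26:-→d27:-→d28:H3→d29:-→d30:-→d31:-→d32:H4  best=H4
  ? 217.40.225.17  path d0:-→d1:-→d2:-→d3:-→d4:-→d5:-→d6:-→d7:-→d8:H0→d9:-→d10:-→d11:-→d12:H3→d13:-→d14:-→d15:-→d16:-→d17:-→d18:-→d19:-→d20:H3  best=H3
  - 255.104.164.77/32 clear@32
  add 192.0.0.0/3 -> H0 at depth 3
  ? 217.32.0.113  path d0:-→d1:-→d2:-→d3:H0→d4:-→d5:-→d6:-→d7:-→d8:H0→d9:-→d10:-→d11:-→d12:H3  best=H3

== LOOKUPS ==
["H1","no-route","no-route","H1","H0","H4","H1","H3","H4","H3","H3"]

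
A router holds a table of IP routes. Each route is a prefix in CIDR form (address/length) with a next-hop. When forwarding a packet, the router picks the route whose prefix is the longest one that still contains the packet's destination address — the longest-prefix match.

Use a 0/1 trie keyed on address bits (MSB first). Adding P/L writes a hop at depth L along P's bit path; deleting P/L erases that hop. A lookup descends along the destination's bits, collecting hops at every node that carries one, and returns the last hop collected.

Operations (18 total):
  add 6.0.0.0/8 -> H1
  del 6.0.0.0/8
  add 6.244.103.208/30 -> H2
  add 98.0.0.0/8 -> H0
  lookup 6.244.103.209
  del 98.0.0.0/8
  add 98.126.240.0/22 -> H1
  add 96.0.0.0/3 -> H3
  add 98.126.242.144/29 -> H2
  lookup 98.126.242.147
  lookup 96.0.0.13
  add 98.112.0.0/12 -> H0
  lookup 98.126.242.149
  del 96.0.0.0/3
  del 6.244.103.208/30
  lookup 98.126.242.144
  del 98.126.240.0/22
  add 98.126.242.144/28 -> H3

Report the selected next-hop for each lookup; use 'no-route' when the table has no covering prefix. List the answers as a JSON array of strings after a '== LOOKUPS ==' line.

Process each operation:
  + 6.0.0.0/8 (H1) depth=8
  del 6.0.0.0/8 (clear depth 8)
  + 6.244.103.208/30 (H2) depth=30
  + 98.0.0.0/8 (H0) depth=8
  Q 6.244.103.209: descend 000001101111010001100111110100 ; hops seen [H2] ; pick H2
  del 98.0.0.0/8 (clear depth 8)
  + 98.126.240.0/22 (H1) depth=22
  + 96.0.0.0/3 (H3) depth=3
  + 98.126.242.144/29 (H2) depth=29
  Q 98.126.242.147: descend 01100010011111101111001010010 ; hops seen [H3,H1,H2] ; pick H2
  Q 96.0.0.13: descend 011000 ; hops seen [H3] ; pick H3
  + 98.112.0.0/12 (H0) depth=12
  Q 98.126.242.149: descend 01100010011111101111001010010 ; hops seen [H3,H0,H1,H2] ; pick H2
  del 96.0.0.0/3 (clear depth 3)
  del 6.244.103.208/30 (clear depth 30)
  Q 98.126.242.144: descend 01100010011111101111001010010 ; hops seen [H0,H1,H2] ; pick H2
  del 98.126.240.0/22 (clear depth 22)
  + 98.126.242.144/28 (H3) depth=28

== LOOKUPS ==
["H2","H2","H3","H2","H2"]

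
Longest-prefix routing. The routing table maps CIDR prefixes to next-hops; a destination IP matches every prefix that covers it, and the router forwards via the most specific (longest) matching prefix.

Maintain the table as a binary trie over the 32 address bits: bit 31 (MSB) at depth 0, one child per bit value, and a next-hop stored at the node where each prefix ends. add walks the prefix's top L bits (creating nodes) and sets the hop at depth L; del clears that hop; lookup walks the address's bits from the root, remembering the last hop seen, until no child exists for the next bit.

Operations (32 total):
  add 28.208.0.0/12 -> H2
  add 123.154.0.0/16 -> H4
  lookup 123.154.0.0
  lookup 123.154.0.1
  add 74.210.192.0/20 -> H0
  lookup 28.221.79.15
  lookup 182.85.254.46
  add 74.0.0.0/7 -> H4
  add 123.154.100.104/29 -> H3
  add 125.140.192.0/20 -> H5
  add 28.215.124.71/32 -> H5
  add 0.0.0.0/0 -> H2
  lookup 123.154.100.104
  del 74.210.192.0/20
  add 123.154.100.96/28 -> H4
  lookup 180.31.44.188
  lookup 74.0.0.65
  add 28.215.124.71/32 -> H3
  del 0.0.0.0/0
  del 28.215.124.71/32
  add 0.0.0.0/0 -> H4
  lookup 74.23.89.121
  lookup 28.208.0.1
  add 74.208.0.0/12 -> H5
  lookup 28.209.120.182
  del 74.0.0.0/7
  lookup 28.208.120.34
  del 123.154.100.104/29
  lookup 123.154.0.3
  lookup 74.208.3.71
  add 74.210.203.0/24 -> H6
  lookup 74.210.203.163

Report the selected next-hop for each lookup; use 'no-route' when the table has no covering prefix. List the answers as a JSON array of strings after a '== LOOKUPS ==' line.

Apply in order:
  add 28.208.0.0/12 -> H2 at depth 12
  add 123.154.0.0/16 -> H4 at depth 16
  ? 123.154.0.0  path d0:-→d1:-→d2:-→d3:-→d4:-→d5:-→d6:-→d7:-→d8:-→d9:-→d10:-→d11:-→d12:-→d13:-→d14:-→d15:-→d16:H4  best=H4
  ? 123.154.0.1  path d0:-→d1:-→d2:-→d3:-→d4:-→d5:-→d6:-→d7:-→d8:-→d9:-→d10:-→d11:-→d12:-→d13:-→d14:-→d15:-→d16:H4  best=H4
  add 74.210.192.0/20 -> H0 at depth 20
  ? 28.221.79.15  path d0:-→d1:-→d2:-→d3:-→d4:-→d5:-→d6:-→d7:-→d8:-→d9:-→d10:-→d11:-→d12:H2  best=H2
  ? 182.85.254.46  path d0:-  best=no-route
  add 74.0.0.0/7 -> H4 at depth 7
  add 123.154.100.104/29 -> H3 at depth 29
  add 125.140.192.0/20 -> H5 at depth 20
  add 28.215.124.71/32 -> H5 at depth 32
  add 0.0.0.0/0 -> H2 at depth 0
  ? 123.154.100.104  path d0:H2→d1:-→d2:-→d3:-→d4:-→d5:-→d6:-→d7:-→d8:-→d9:-→d10:-→d11:-→d12:-→d13:-→d14:-→d15:-→d16:H4→d17:-→d18:-→d19:-→d20:-→d21:-→d22:-→d23:-→d24:-→d25:-→d26:-→d27:-→d28:-→d29:H3  best=H3
  - 74.210.192.0/20 clear@20
  add 123.154.100.96/28 -> H4 at depth 28
  ? 180.31.44.188  path d0:H2  best=H2
  ? 74.0.0.65  path d0:H2→d1:-→d2:-→d3:-→d4:-→d5:-→d6:-→d7:H4→d8:-  best=H4
  add 28.215.124.71/32 -> H3 at depth 32
  - 0.0.0.0/0 clear@0
  - 28.215.124.71/32 clear@32
  add 0.0.0.0/0 -> H4 at depth 0
  ? 74.23.89.121  path d0:H4→d1:-→d2:-→d3:-→d4:-→d5:-→d6:-→d7:H4→d8:-  best=H4
  ? 28.208.0.1  path d0:H4→d1:-→d2:-→d3:-→d4:-→d5:-→d6:-→d7:-→d8:-→d9:-→d10:-→d11:-→d12:H2→d13:-  best=H2
  add 74.208.0.0/12 -> H5 at depth 12
  ? 28.209.120.182  path d0:H4→d1:-→d2:-→d3:-→d4:-→d5:-→d6:-→d7:-→d8:-→d9:-→d10:-→d11:-→d12:H2→d13:-  best=H2
  - 74.0.0.0/7 clear@7
  ? 28.208.120.34  path d0:H4→d1:-→d2:-→d3:-→d4:-→d5:-→d6:-→d7:-→d8:-→d9:-→d10:-→d11:-→d12:H2→d13:-  best=H2
  - 123.154.100.104/29 clear@29
  ? 123.154.0.3  path d0:H4→d1:-→d2:-→d3:-→d4:-→d5:-→d6:-→d7:-→d8:-→d9:-→d10:-→d11:-→d12:-→d13:-→d14:-→d15:-→d16:H4→d17:-  best=H4
  ? 74.208.3.71  path d0:H4→d1:-→d2:-→d3:-→d4:-→d5:-→d6:-→d7:-→d8:-→d9:-→d10:-→d11:-→d12:H5→d13:-→d14:-  best=H5
  add 74.210.203.0/24 -> H6 at depth 24
  ? 74.210.203.163  path d0:H4→d1:-→d2:-→d3:-→d4:-→d5:-→d6:-→d7:-→d8:-→d9:-→d10:-→d11:-→d12:H5→d13:-→d14:-→d15:-→d16:-→d17:-→d18:-→d19:-→d20:-→d21:-→d22:-→d23:-→d24:H6  best=H6

== LOOKUPS ==
["H4","H4","H2","no-route","H3","H2","H4","H4","H2","H2","H2","H4","H5","H6"]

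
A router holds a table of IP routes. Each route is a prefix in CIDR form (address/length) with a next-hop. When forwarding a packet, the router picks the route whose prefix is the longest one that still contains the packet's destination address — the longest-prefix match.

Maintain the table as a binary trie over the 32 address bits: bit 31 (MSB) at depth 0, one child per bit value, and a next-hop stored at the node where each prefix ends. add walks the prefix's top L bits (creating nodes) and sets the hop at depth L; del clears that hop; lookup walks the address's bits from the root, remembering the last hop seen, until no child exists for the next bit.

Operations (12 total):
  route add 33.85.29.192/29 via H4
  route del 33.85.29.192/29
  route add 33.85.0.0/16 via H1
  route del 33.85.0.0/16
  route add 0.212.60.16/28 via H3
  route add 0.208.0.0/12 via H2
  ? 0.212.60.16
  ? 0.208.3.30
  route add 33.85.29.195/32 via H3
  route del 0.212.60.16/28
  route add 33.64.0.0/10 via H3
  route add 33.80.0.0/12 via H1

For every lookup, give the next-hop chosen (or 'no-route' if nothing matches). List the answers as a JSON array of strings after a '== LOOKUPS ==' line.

Trace:
  + 33.85.29.192/29 (H4) depth=29
  - 33.85.29.192/29 clear@29
  + 33.85.0.0/16 (H1) depth=16
  - 33.85.0.0/16 clear@16
  + 0.212.60.16/28 (H3) depth=28
  + 0.208.0.0/12 (H2) depth=12
  Q 0.212.60.16: descend 0000000011010100001111000001 ; hops seen [H2,H3] ; pick H3
  Q 0.208.3.30: descend 0000000011010 ; hops seen [H2] ; pick H2
  + 33.85.29.195/32 (H3) depth=32
  - 0.212.60.16/28 clear@28
  + 33.64.0.0/10 (H3) depth=10
  + 33.80.0.0/12 (H1) depth=12

== LOOKUPS ==
["H3","H2"]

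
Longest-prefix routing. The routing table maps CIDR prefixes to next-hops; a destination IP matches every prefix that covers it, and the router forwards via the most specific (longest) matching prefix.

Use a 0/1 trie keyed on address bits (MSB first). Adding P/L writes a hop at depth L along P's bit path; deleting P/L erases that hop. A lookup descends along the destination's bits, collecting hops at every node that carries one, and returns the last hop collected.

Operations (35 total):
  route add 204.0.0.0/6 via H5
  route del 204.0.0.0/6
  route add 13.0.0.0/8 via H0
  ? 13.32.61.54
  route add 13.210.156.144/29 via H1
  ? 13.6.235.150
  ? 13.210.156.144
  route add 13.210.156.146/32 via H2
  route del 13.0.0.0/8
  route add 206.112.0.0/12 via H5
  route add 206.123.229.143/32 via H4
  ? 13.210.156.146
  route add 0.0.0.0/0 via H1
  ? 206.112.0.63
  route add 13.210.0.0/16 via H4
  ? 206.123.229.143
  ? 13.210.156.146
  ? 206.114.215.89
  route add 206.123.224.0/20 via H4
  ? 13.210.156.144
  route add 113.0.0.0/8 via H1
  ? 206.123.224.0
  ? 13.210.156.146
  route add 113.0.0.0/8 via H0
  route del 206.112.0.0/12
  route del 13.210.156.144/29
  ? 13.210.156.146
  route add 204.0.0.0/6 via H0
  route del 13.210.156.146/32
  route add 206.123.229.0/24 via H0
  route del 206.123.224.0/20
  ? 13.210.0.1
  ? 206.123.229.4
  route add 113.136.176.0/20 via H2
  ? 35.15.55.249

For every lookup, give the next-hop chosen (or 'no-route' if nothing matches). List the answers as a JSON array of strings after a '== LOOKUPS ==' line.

Process each operation:
  + 204.0.0.0/6 (H5) depth=6
  del 204.0.0.0/6 (clear depth 6)
  + 13.0.0.0/8 (H0) depth=8
  Q 13.32.61.54: descend 00001101 ; hops seen [H0] ; pick H0
  + 13.210.156.144/29 (H1) depth=29
  Q 13.6.235.150: descend 00001101 ; hops seen [H0] ; pick H0
  Q 13.210.156.144: descend 00001101110100101001110010010 ; hops seen [H0,H1] ; pick H1
  + 13.210.156.146/32 (H2) depth=32
  del 13.0.0.0/8 (clear depth 8)
  + 206.112.0.0/12 (H5) depth=12
  + 206.123.229.143/32 (H4) depth=32
  Q 13.210.156.146: descend 00001101110100101001110010010010 ; hops seen [H1,H2] ; pick H2
  + 0.0.0.0/0 (H1) depth=0
  Q 206.112.0.63: descend 110011100111 ; hops seen [H1,H5] ; pick H5
  + 13.210.0.0/16 (H4) depth=16
  Q 206.123.229.143: descend 11001110011110111110010110001111 ; hops seen [H1,H5,H4] ; pick H4
  Q 13.210.156.146: descend 00001101110100101001110010010010 ; hops seen [H1,H4,H1,H2] ; pick H2
  Q 206.114.215.89: descend 110011100111 ; hops seen [H1,H5] ; pick H5
  + 206.123.224.0/20 (H4) depth=20
  Q 13.210.156.144: descend 000011011101001010011100100100 ; hops seen [H1,H4,H1] ; pick H1
  + 113.0.0.0/8 (H1) depth=8
  Q 206.123.224.0: descend 110011100111101111100 ; hops seen [H1,H5,H4] ; pick H4
  Q 13.210.156.146: descend 00001101110100101001110010010010 ; hops seen [H1,H4,H1,H2] ; pick H2
  + 113.0.0.0/8 (H0) depth=8
  del 206.112.0.0/12 (clear depth 12)
  del 13.210.156.144/29 (clear depth 29)
  Q 13.210.156.146: descend 00001101110100101001110010010010 ; hops seen [H1,H4,H2] ; pick H2
  + 204.0.0.0/6 (H0) depth=6
  del 13.210.156.146/32 (clear depth 32)
  + 206.123.229.0/24 (H0) depth=24
  del 206.123.224.0/20 (clear depth 20)
  Q 13.210.0.1: descend 0000110111010010 ; hops seen [H1,H4] ; pick H4
  Q 206.123.229.4: descend 110011100111101111100101 ; hops seen [H1,H0,H0] ; pick H0
  + 113.136.176.0/20 (H2) depth=20
  Q 35.15.55.249: descend 00 ; hops seen [H1] ; pick H1

== LOOKUPS ==
["H0","H0","H1","H2","H5","H4","H2","H5","H1","H4","H2","H2","H4","H0","H1"]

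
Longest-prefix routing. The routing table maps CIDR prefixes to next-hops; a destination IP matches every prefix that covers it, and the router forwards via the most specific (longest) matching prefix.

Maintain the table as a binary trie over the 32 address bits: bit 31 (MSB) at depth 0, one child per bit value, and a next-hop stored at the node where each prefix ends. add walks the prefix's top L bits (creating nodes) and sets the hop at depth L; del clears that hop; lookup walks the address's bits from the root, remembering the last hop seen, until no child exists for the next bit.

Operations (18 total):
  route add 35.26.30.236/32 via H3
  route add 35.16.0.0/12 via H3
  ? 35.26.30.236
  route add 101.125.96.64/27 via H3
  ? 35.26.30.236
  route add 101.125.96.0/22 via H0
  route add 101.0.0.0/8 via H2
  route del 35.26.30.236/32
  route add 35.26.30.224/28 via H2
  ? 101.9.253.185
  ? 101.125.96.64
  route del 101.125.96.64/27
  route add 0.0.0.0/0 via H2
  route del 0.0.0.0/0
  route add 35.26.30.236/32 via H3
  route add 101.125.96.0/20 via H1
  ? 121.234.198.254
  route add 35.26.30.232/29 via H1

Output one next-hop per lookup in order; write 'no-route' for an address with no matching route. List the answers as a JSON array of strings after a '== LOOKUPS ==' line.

Apply in order:
  + 35.26.30.236/32 (H3) depth=32
  + 35.16.0.0/12 (H3) depth=12
  lookup 35.26.30.236: bits 00100011000110100001111011101100 walk d0:-→d1:-→d2:-→d3:-→d4:-→d5:-→d6:-→d7:-→d8:-→d9:-→d10:-→d11:-→d12:H3→d13:-→d14:-→d15:-→d16:-→d17:-→d18:-→d19:-→d20:-→d21:-→d22:-→d23:-→d24:-→d25:-→d26:-→d27:-→d28:-→d29:-→d30:-→d31:-→d32:H3 -> H3
  + 101.125.96.64/27 (H3) depth=27
  lookup 35.26.30.236: bits 00100011000110100001111011101100 walk d0:-→d1:-→d2:-→d3:-→d4:-→d5:-→d6:-→d7:-→d8:-→d9:-→d10:-→d11:-→d12:H3→d13:-→d14:-→d15:-→d16:-→d17:-→d18:-→d19:-→d20:-→d21:-→d22:-→d23:-→d24:-→d25:-→d26:-→d27:-→d28:-→d29:-→d30:-→d31:-→d32:H3 -> H3
  + 101.125.96.0/22 (H0) depth=22
  + 101.0.0.0/8 (H2) depth=8
  - 35.26.30.236/32 clear@32
  + 35.26.30.224/28 (H2) depth=28
  lookup 101.9.253.185: bits 011001010 walk d0:-→d1:-→d2:-→d3:-→d4:-→d5:-→d6:-→d7:-→d8:H2→d9:- -> H2
  lookup 101.125.96.64: bits 011001010111110101100000010 walk d0:-→d1:-→d2:-→d3:-→d4:-→d5:-→d6:-→d7:-→d8:H2→d9:-→d10:-→d11:-→d12:-→d13:-→d14:-→d15:-→d16:-→d17:-→d18:-→d19:-→d20:-→d21:-→d22:H0→d23:-→d24:-→d25:-→d26:-→d27:H3 -> H3
  - 101.125.96.64/27 clear@27
  + 0.0.0.0/0 (H2) depth=0
  - 0.0.0.0/0 clear@0
  + 35.26.30.236/32 (H3) depth=32
  + 101.125.96.0/20 (H1) depth=20
  lookup 121.234.198.254: bits 011 walk d0:-→d1:-→d2:-→d3:- -> no-route
  + 35.26.30.232/29 (H1) depth=29

== LOOKUPS ==
["H3","H3","H2","H3","no-route"]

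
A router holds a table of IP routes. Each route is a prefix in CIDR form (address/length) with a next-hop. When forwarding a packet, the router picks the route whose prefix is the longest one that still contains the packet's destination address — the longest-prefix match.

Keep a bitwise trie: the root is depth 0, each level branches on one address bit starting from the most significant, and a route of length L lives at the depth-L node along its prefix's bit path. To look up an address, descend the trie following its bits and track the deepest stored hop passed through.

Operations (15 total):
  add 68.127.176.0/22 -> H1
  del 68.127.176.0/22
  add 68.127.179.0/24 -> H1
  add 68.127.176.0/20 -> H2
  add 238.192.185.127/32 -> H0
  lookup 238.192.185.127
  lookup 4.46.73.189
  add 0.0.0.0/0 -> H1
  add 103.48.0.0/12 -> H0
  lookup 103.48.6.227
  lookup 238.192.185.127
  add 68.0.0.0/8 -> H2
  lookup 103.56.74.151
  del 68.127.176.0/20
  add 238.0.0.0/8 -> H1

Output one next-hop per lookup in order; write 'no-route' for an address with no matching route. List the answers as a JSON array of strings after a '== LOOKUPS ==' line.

Trace:
  add 68.127.176.0/22 -> H1 at depth 22
  del 68.127.176.0/22 (clear depth 22)
  add 68.127.179.0/24 -> H1 at depth 24
  add 68.127.176.0/20 -> H2 at depth 20
  add 238.192.185.127/32 -> H0 at depth 32
  lookup 238.192.185.127: bits 11101110110000001011100101111111 walk d0:-→d1:-→d2:-→d3:-→d4:-→d5:-→d6:-→d7:-→d8:-→d9:-→d10:-→d11:-→d12:-→d13:-→d14:-→d15:-→d16:-→d17:-→d18:-→d19:-→d20:-→d21:-→d22:-→d23:-→d24:-→d25:-→d26:-→d27:-→d28:-→d29:-→d30:-→d31:-→d32:H0 -> H0
  lookup 4.46.73.189: bits 0 walk d0:-→d1:- -> no-route
  add 0.0.0.0/0 -> H1 at depth 0
  add 103.48.0.0/12 -> H0 at depth 12
  lookup 103.48.6.227: bits 011001110011 walk d0:H1→d1:-→d2:-→d3:-→d4:-→d5:-→d6:-→d7:-→d8:-→d9:-→d10:-→d11:-→d12:H0 -> H0
  lookup 238.192.185.127: bits 11101110110000001011100101111111 walk d0:H1→d1:-→d2:-→d3:-→d4:-→d5:-→d6:-→d7:-→d8:-→d9:-→d10:-→d11:-→d12:-→d13:-→d14:-→d15:-→d16:-→d17:-→d18:-→d19:-→d20:-→d21:-→d22:-→d23:-→d24:-→d25:-→d26:-→d27:-→d28:-→d29:-→d30:-→d31:-→d32:H0 -> H0
  add 68.0.0.0/8 -> H2 at depth 8
  lookup 103.56.74.151: bits 011001110011 walk d0:H1→d1:-→d2:-→d3:-→d4:-→d5:-→d6:-→d7:-→d8:-→d9:-→d10:-→d11:-→d12:H0 -> H0
  del 68.127.176.0/20 (clear depth 20)
  add 238.0.0.0/8 -> H1 at depth 8

== LOOKUPS ==
["H0","no-route","H0","H0","H0"]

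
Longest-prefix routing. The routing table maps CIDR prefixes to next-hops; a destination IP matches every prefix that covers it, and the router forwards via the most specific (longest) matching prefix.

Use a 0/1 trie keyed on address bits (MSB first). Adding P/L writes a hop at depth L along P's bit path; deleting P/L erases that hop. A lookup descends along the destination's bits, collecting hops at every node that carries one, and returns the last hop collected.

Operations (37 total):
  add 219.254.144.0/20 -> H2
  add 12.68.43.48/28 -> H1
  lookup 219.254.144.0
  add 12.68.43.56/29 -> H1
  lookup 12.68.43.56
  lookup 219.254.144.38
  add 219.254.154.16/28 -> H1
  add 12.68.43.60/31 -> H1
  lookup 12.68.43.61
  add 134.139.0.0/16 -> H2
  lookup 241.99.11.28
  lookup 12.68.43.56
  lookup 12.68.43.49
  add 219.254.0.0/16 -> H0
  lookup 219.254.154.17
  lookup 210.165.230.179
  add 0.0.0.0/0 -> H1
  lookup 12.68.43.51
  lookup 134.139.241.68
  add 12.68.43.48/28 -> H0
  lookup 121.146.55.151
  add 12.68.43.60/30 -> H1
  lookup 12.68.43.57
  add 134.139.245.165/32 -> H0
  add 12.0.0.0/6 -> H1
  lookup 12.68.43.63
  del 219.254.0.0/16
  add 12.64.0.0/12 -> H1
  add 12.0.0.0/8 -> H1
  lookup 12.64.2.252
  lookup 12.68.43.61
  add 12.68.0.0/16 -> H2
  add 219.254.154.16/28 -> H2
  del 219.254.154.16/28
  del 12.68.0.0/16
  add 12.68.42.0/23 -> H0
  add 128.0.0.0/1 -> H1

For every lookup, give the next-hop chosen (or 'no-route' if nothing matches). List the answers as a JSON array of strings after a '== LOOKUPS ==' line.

Trace:
  add 219.254.144.0/20 -> H2 at depth 20
  add 12.68.43.48/28 -> H1 at depth 28
  ? 219.254.144.0  path d0:-→d1:-→d2:-→d3:-→d4:-→d5:-→d6:-→d7:-→d8:-→d9:-→d10:-→d11:-→d12:-→d13:-→d14:-→d15:-→d16:-→d17:-→d18:-→d19:-→d20:H2  best=H2
  add 12.68.43.56/29 -> H1 at depth 29
  ? 12.68.43.56  path d0:-→d1:-→d2:-→d3:-→d4:-→d5:-→d6:-→d7:-→d8:-→d9:-→d10:-→d11:-→d12:-→d13:-→d14:-→d15:-→d16:-→d17:-→d18:-→d19:-→d20:-→d21:-→d22:-→d23:-→d24:-→d25:-→d26:-→d27:-→d28:H1→d29:H1  best=H1
  ? 219.254.144.38  path d0:-→d1:-→d2:-→d3:-→d4:-→d5:-→d6:-→d7:-→d8:-→d9:-→d10:-→d11:-→d12:-→d13:-→d14:-→d15:-→d16:-→d17:-→d18:-→d19:-→d20:H2  best=H2
  add 219.254.154.16/28 -> H1 at depth 28
  add 12.68.43.60/31 -> H1 at depth 31
  ? 12.68.43.61  path d0:-→d1:-→d2:-→d3:-→d4:-→d5:-→d6:-→d7:-→d8:-→d9:-→d10:-→d11:-→d12:-→d13:-→d14:-→d15:-→d16:-→d17:-→d18:-→d19:-→d20:-→d21:-→d22:-→d23:-→d24:-→d25:-→d26:-→d27:-→d28:H1→d29:H1→d30:-→d31:H1  best=H1
  add 134.139.0.0/16 -> H2 at depth 16
  ? 241.99.11.28  path d0:-→d1:-→d2:-  best=no-route
  ? 12.68.43.56  path d0:-→d1:-→d2:-→d3:-→d4:-→d5:-→d6:-→d7:-→d8:-→d9:-→d10:-→d11:-→d12:-→d13:-→d14:-→d15:-→d16:-→d17:-→d18:-→d19:-→d20:-→d21:-→d22:-→d23:-→d24:-→d25:-→d26:-→d27:-→d28:H1→d29:H1  best=H1
  ? 12.68.43.49  path d0:-→d1:-→d2:-→d3:-→d4:-→d5:-→d6:-→d7:-→d8:-→d9:-→d10:-→d11:-→d12:-→d13:-→d14:-→d15:-→d16:-→d17:-→d18:-→d19:-→d20:-→d21:-→d22:-→d23:-→d24:-→d25:-→d26:-→d27:-→d28:H1  best=H1
  add 219.254.0.0/16 -> H0 at depth 16
  ? 219.254.154.17  path d0:-→d1:-→d2:-→d3:-→d4:-→d5:-→d6:-→d7:-→d8:-→d9:-→d10:-→d11:-→d12:-→d13:-→d14:-→d15:-→d16:H0→d17:-→d18:-→d19:-→d20:H2→d21:-→d22:-→d23:-→d24:-→d25:-→d26:-→d27:-→d28:H1  best=H1
  ? 210.165.230.179  path d0:-→d1:-→d2:-→d3:-→d4:-  best=no-route
  add 0.0.0.0/0 -> H1 at depth 0
  ? 12.68.43.51  path d0:H1→d1:-→d2:-→d3:-→d4:-→d5:-→d6:-→d7:-→d8:-→d9:-→d10:-→d11:-→d12:-→d13:-→d14:-→d15:-→d16:-→d17:-→d18:-→d19:-→d20:-→d21:-→d22:-→d23:-→d24:-→d25:-→d26:-→d27:-→d28:H1  best=H1
  ? 134.139.241.68  path d0:H1→d1:-→d2:-→d3:-→d4:-→d5:-→d6:-→d7:-→d8:-→d9:-→d10:-→d11:-→d12:-→d13:-→d14:-→d15:-→d16:H2  best=H2
  add 12.68.43.48/28 -> H0 at depth 28
  ? 121.146.55.151  path d0:H1→d1:-  best=H1
  add 12.68.43.60/30 -> H1 at depth 30
  ? 12.68.43.57  path d0:H1→d1:-→d2:-→d3:-→d4:-→d5:-→d6:-→d7:-→d8:-→d9:-→d10:-→d11:-→d12:-→d13:-→d14:-→d15:-→d16:-→d17:-→d18:-→d19:-→d20:-→d21:-→d22:-→d23:-→d24:-→d25:-→d26:-→d27:-→d28:H0→d29:H1  best=H1
  add 134.139.245.165/32 -> H0 at depth 32
  add 12.0.0.0/6 -> H1 at depth 6
  ? 12.68.43.63  path d0:H1→d1:-→d2:-→d3:-→d4:-→d5:-→d6:H1→d7:-→d8:-→d9:-→d10:-→d11:-→d12:-→d13:-→d14:-→d15:-→d16:-→d17:-→d18:-→d19:-→d20:-→d21:-→d22:-→d23:-→d24:-→d25:-→d26:-→d27:-→d28:H0→d29:H1→d30:H1  best=H1
  - 219.254.0.0/16 clear@16
  add 12.64.0.0/12 -> H1 at depth 12
  add 12.0.0.0/8 -> H1 at depth 8
  ? 12.64.2.252  path d0:H1→d1:-→d2:-→d3:-→d4:-→d5:-→d6:H1→d7:-→d8:H1→d9:-→d10:-→d11:-→d12:H1→d13:-  best=H1
  ? 12.68.43.61  path d0:H1→d1:-→d2:-→d3:-→d4:-→d5:-→d6:H1→d7:-→d8:H1→d9:-→d10:-→d11:-→d12:H1→d13:-→d14:-→d15:-→d16:-→d17:-→d18:-→d19:-→d20:-→d21:-→d22:-→d23:-→d24:-→d25:-→d26:-→d27:-→d28:H0→d29:H1→d30:H1→d31:H1  best=H1
  add 12.68.0.0/16 -> H2 at depth 16
  add 219.254.154.16/28 -> H2 at depth 28
  - 219.254.154.16/28 clear@28
  - 12.68.0.0/16 clear@16
  add 12.68.42.0/23 -> H0 at depth 23
  add 128.0.0.0/1 -> H1 at depth 1

== LOOKUPS ==
["H2","H1","H2","H1","no-route","H1","H1","H1","no-route","H1","H2","H1","H1","H1","H1","H1"]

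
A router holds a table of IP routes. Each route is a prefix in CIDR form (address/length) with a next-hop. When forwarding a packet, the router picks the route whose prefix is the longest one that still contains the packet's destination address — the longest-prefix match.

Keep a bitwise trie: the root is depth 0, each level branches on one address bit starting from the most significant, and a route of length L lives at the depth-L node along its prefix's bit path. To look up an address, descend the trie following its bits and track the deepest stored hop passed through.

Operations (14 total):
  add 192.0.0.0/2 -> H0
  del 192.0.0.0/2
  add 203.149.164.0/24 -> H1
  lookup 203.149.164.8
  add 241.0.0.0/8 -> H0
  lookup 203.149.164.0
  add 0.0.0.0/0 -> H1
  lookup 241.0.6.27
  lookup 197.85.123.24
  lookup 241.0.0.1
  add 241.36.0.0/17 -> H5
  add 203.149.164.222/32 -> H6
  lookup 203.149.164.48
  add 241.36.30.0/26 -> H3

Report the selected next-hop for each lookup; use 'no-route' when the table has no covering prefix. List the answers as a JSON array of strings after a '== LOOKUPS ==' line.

Process each operation:
  + 192.0.0.0/2 (H0) depth=2
  - 192.0.0.0/2 clear@2
  + 203.149.164.0/24 (H1) depth=24
  lookup 203.149.164.8: bits 110010111001010110100100 walk d0:-→d1:-→d2:-→d3:-→d4:-→d5:-→d6:-→d7:-→d8:-→d9:-→d10:-→d11:-→d12:-→d13:-→d14:-→d15:-→d16:-→d17:-→d18:-→d19:-→d20:-→d21:-→d22:-→d23:-→d24:H1 -> H1
  + 241.0.0.0/8 (H0) depth=8
  lookup 203.149.164.0: bits 110010111001010110100100 walk d0:-→d1:-→d2:-→d3:-→d4:-→d5:-→d6:-→d7:-→d8:-→d9:-→d10:-→d11:-→d12:-→d13:-→d14:-→d15:-→d16:-→d17:-→d18:-→d19:-→d20:-→d21:-→d22:-→d23:-→d24:H1 -> H1
  + 0.0.0.0/0 (H1) depth=0
  lookup 241.0.6.27: bits 11110001 walk d0:H1→d1:-→d2:-→d3:-→d4:-→d5:-→d6:-→d7:-→d8:H0 -> H0
  lookup 197.85.123.24: bits 1100 walk d0:H1→d1:-→d2:-→d3:-→d4:- -> H1
  lookup 241.0.0.1: bits 11110001 walk d0:H1→d1:-→d2:-→d3:-→d4:-→d5:-→d6:-→d7:-→d8:H0 -> H0
  + 241.36.0.0/17 (H5) depth=17
  + 203.149.164.222/32 (H6) depth=32
  lookup 203.149.164.48: bits 110010111001010110100100 walk d0:H1→d1:-→d2:-→d3:-→d4:-→d5:-→d6:-→d7:-→d8:-→d9:-→d10:-→d11:-→d12:-→d13:-→d14:-→d15:-→d16:-→d17:-→d18:-→d19:-→d20:-→d21:-→d22:-→d23:-→d24:H1 -> H1
  + 241.36.30.0/26 (H3) depth=26

== LOOKUPS ==
["H1","H1","H0","H1","H0","H1"]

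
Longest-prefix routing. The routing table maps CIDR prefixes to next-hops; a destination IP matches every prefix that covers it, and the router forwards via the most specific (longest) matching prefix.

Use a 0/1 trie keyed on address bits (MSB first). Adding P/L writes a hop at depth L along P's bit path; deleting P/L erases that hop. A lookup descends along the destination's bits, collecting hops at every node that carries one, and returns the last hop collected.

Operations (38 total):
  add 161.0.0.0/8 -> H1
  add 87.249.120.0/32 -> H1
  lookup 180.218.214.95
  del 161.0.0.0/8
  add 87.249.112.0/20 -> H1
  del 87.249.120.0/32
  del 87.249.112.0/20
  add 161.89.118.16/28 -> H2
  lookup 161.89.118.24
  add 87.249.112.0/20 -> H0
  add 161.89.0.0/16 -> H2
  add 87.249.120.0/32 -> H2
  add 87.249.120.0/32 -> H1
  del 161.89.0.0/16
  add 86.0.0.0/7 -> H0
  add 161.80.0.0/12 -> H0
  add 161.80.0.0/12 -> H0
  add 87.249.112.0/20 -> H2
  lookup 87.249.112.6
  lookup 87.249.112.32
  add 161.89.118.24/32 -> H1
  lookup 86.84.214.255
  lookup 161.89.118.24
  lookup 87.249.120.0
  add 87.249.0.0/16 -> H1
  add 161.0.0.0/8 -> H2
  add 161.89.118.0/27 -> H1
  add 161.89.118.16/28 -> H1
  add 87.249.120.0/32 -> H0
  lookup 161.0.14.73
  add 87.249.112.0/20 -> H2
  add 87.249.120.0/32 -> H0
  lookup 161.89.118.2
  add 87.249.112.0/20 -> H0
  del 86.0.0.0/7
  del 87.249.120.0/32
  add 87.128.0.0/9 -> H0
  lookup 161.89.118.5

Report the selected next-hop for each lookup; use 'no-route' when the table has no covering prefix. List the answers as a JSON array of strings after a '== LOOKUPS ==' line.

Process each operation:
  + 161.0.0.0/8 (H1) depth=8
  + 87.249.120.0/32 (H1) depth=32
  lookup 180.218.214.95: bits 101 walk d0:-→d1:-→d2:-→d3:- -> no-route
  - 161.0.0.0/8 clear@8
  + 87.249.112.0/20 (H1) depth=20
  - 87.249.120.0/32 clear@32
  - 87.249.112.0/20 clear@20
  + 161.89.118.16/28 (H2) depth=28
  lookup 161.89.118.24: bits 1010000101011001011101100001 walk d0:-→d1:-→d2:-→d3:-→d4:-→d5:-→d6:-→d7:-→d8:-→d9:-→d10:-→d11:-→d12:-→d13:-→d14:-→d15:-→d16:-→d17:-→d18:-→d19:-→d20:-→d21:-→d22:-→d23:-→d24:-→d25:-→d26:-→d27:-→d28:H2 -> H2
  + 87.249.112.0/20 (H0) depth=20
  + 161.89.0.0/16 (H2) depth=16
  + 87.249.120.0/32 (H2) depth=32
  + 87.249.120.0/32 (H1) depth=32
  - 161.89.0.0/16 clear@16
  + 86.0.0.0/7 (H0) depth=7
  + 161.80.0.0/12 (H0) depth=12
  + 161.80.0.0/12 (H0) depth=12
  + 87.249.112.0/20 (H2) depth=20
  lookup 87.249.112.6: bits 01010111111110010111 walk d0:-→d1:-→d2:-→d3:-→d4:-→d5:-→d6:-→d7:H0→d8:-→d9:-→d10:-→d11:-→d12:-→d13:-→d14:-→d15:-→d16:-→d17:-→d18:-→d19:-→d20:H2 -> H2
  lookup 87.249.112.32: bits 01010111111110010111 walk d0:-→d1:-→d2:-→d3:-→d4:-→d5:-→d6:-→d7:H0→d8:-→d9:-→d10:-→d11:-→d12:-→d13:-→d14:-→d15:-→d16:-→d17:-→d18:-→d19:-→d20:H2 -> H2
  + 161.89.118.24/32 (H1) depth=32
  lookup 86.84.214.255: bits 0101011 walk d0:-→d1:-→d2:-→d3:-→d4:-→d5:-→d6:-→d7:H0 -> H0
  lookup 161.89.118.24: bits 10100001010110010111011000011000 walk d0:-→d1:-→d2:-→d3:-→d4:-→d5:-→d6:-→d7:-→d8:-→d9:-→d10:-→d11:-→d12:H0→d13:-→d14:-→d15:-→d16:-→d17:-→d18:-→d19:-→d20:-→d21:-→d22:-→d23:-→d24:-→d25:-→d26:-→d27:-→d28:H2→d29:-→d30:-→d31:-→d32:H1 -> H1
  lookup 87.249.120.0: bits 01010111111110010111100000000000 walk d0:-→d1:-→d2:-→d3:-→d4:-→d5:-→d6:-→d7:H0→d8:-→d9:-→d10:-→d11:-→d12:-→d13:-→d14:-→d15:-→d16:-→d17:-→d18:-→d19:-→d20:H2→d21:-→d22:-→d23:-→d24:-→d25:-→d26:-→d27:-→d28:-→d29:-→d30:-→d31:-→d32:H1 -> H1
  + 87.249.0.0/16 (H1) depth=16
  + 161.0.0.0/8 (H2) depth=8
  + 161.89.118.0/27 (H1) depth=27
  + 161.89.118.16/28 (H1) depth=28
  + 87.249.120.0/32 (H0) depth=32
  lookup 161.0.14.73: bits 101000010 walk d0:-→d1:-→d2:-→d3:-→d4:-→d5:-→d6:-→d7:-→d8:H2→d9:- -> H2
  + 87.249.112.0/20 (H2) depth=20
  + 87.249.120.0/32 (H0) depth=32
  lookup 161.89.118.2: bits 101000010101100101110110000 walk d0:-→d1:-→d2:-→d3:-→d4:-→d5:-→d6:-→d7:-→d8:H2→d9:-→d10:-→d11:-→d12:H0→d13:-→d14:-→d15:-→d16:-→d17:-→d18:-→d19:-→d20:-→d21:-→d22:-→d23:-→d24:-→d25:-→d26:-→d27:H1 -> H1
  + 87.249.112.0/20 (H0) depth=20
  - 86.0.0.0/7 clear@7
  - 87.249.120.0/32 clear@32
  + 87.128.0.0/9 (H0) depth=9
  lookup 161.89.118.5: bits 101000010101100101110110000 walk d0:-→d1:-→d2:-→d3:-→d4:-→d5:-→d6:-→d7:-→d8:H2→d9:-→d10:-→d11:-→d12:H0→d13:-→d14:-→d15:-→d16:-→d17:-→d18:-→d19:-→d20:-→d21:-→d22:-→d23:-→d24:-→d25:-→d26:-→d27:H1 -> H1

== LOOKUPS ==
["no-route","H2","H2","H2","H0","H1","H1","H2","H1","H1"]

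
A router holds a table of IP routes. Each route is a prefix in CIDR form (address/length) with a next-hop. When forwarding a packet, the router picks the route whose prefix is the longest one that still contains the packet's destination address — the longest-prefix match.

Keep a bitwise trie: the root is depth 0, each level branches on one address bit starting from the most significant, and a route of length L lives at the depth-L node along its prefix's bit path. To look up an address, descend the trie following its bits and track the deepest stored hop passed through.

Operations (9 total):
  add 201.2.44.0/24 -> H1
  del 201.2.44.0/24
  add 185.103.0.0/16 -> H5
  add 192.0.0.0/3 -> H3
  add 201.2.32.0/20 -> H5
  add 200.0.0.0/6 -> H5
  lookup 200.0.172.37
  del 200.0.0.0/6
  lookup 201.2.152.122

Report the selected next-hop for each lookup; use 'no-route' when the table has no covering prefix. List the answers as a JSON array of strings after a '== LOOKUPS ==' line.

Apply in order:
  add 201.2.44.0/24 -> H1 at depth 24
  del 201.2.44.0/24 (clear depth 24)
  add 185.103.0.0/16 -> H5 at depth 16
  add 192.0.0.0/3 -> H3 at depth 3
  add 201.2.32.0/20 -> H5 at depth 20
  add 200.0.0.0/6 -> H5 at depth 6
  lookup 200.0.172.37: bits 1100100 walk d0:-→d1:-→d2:-→d3:H3→d4:-→d5:-→d6:H5→d7:- -> H5
  del 200.0.0.0/6 (clear depth 6)
  lookup 201.2.152.122: bits 1100100100000010 walk d0:-→d1:-→d2:-→d3:H3→d4:-→d5:-→d6:-→d7:-→d8:-→d9:-→d10:-→d11:-→d12:-→d13:-→d14:-→d15:-→d16:- -> H3

== LOOKUPS ==
["H5","H3"]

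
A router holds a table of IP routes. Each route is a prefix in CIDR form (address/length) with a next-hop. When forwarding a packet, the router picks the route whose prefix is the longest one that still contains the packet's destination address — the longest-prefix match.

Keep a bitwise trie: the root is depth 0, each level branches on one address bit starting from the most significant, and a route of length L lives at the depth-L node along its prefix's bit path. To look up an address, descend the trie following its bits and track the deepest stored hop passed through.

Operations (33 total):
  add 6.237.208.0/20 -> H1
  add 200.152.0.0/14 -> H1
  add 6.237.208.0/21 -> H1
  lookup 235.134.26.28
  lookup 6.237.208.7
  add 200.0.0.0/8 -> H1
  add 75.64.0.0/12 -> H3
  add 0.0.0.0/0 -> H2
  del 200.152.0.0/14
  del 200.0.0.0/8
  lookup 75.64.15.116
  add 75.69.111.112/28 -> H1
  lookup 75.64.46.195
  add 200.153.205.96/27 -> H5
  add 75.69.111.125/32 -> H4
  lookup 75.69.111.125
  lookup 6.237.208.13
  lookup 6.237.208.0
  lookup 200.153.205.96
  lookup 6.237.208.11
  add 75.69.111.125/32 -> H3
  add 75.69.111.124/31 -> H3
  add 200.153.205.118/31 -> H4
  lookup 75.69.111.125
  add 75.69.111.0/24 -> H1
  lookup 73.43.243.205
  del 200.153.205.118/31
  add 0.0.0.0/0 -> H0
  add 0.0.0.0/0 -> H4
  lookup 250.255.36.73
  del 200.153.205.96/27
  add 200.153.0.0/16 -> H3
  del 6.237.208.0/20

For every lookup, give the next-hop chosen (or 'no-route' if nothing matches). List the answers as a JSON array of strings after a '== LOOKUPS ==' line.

Apply in order:
  add 6.237.208.0/20 -> H1 at depth 20
  add 200.152.0.0/14 -> H1 at depth 14
  add 6.237.208.0/21 -> H1 at depth 21
  lookup 235.134.26.28: bits 11 walk d0:-→d1:-→d2:- -> no-route
  lookup 6.237.208.7: bits 000001101110110111010 walk d0:-→d1:-→d2:-→d3:-→d4:-→d5:-→d6:-→d7:-→d8:-→d9:-→d10:-→d11:-→d12:-→d13:-→d14:-→d15:-→d16:-→d17:-→d18:-→d19:-→d20:H1→d21:H1 -> H1
  add 200.0.0.0/8 -> H1 at depth 8
  add 75.64.0.0/12 -> H3 at depth 12
  add 0.0.0.0/0 -> H2 at depth 0
  - 200.152.0.0/14 clear@14
  - 200.0.0.0/8 clear@8
  lookup 75.64.15.116: bits 010010110100 walk d0:H2→d1:-→d2:-→d3:-→d4:-→d5:-→d6:-→d7:-→d8:-→d9:-→d10:-→d11:-→d12:H3 -> H3
  add 75.69.111.112/28 -> H1 at depth 28
  lookup 75.64.46.195: bits 0100101101000 walk d0:H2→d1:-→d2:-→d3:-→d4:-→d5:-→d6:-→d7:-→d8:-→d9:-→d10:-→d11:-→d12:H3→d13:- -> H3
  add 200.153.205.96/27 -> H5 at depth 27
  add 75.69.111.125/32 -> H4 at depth 32
  lookup 75.69.111.125: bits 01001011010001010110111101111101 walk d0:H2→d1:-→d2:-→d3:-→d4:-→d5:-→d6:-→d7:-→d8:-→d9:-→d10:-→d11:-→d12:H3→d13:-→d14:-→d15:-→d16:-→d17:-→d18:-→d19:-→d20:-→d21:-→d22:-→d23:-→d24:-→d25:-→d26:-→d27:-→d28:H1→d29:-→d30:-→d31:-→d32:H4 -> H4
  lookup 6.237.208.13: bits 000001101110110111010 walk d0:H2→d1:-→d2:-→d3:-→d4:-→d5:-→d6:-→d7:-→d8:-→d9:-→d10:-→d11:-→d12:-→d13:-→d14:-→d15:-→d16:-→d17:-→d18:-→d19:-→d20:H1→d21:H1 -> H1
  lookup 6.237.208.0: bits 000001101110110111010 walk d0:H2→d1:-→d2:-→d3:-→d4:-→d5:-→d6:-→d7:-→d8:-→d9:-→d10:-→d11:-→d12:-→d13:-→d14:-→d15:-→d16:-→d17:-→d18:-→d19:-→d20:H1→d21:H1 -> H1
  lookup 200.153.205.96: bits 110010001001100111001101011 walk d0:H2→d1:-→d2:-→d3:-→d4:-→d5:-→d6:-→d7:-→d8:-→d9:-→d10:-→d11:-→d12:-→d13:-→d14:-→d15:-→d16:-→d17:-→d18:-→d19:-→d20:-→d21:-→d22:-→d23:-→d24:-→d25:-→d26:-→d27:H5 -> H5
  lookup 6.237.208.11: bits 000001101110110111010 walk d0:H2→d1:-→d2:-→d3:-→d4:-→d5:-→d6:-→d7:-→d8:-→d9:-→d10:-→d11:-→d12:-→d13:-→d14:-→d15:-→d16:-→d17:-→d18:-→d19:-→d20:H1→d21:H1 -> H1
  add 75.69.111.125/32 -> H3 at depth 32
  add 75.69.111.124/31 -> H3 at depth 31
  add 200.153.205.118/31 -> H4 at depth 31
  lookup 75.69.111.125: bits 01001011010001010110111101111101 walk d0:H2→d1:-→d2:-→d3:-→d4:-→d5:-→d6:-→d7:-→d8:-→d9:-→d10:-→d11:-→d12:H3→d13:-→d14:-→d15:-→d16:-→d17:-→d18:-→d19:-→d20:-→d21:-→d22:-→d23:-→d24:-→d25:-→d26:-→d27:-→d28:H1→d29:-→d30:-→d31:H3→d32:H3 -> H3
  add 75.69.111.0/24 -> H1 at depth 24
  lookup 73.43.243.205: bits 010010 walk d0:H2→d1:-→d2:-→d3:-→d4:-→d5:-→d6:- -> H2
  - 200.153.205.118/31 clear@31
  add 0.0.0.0/0 -> H0 at depth 0
  add 0.0.0.0/0 -> H4 at depth 0
  lookup 250.255.36.73: bits 11 walk d0:H4→d1:-→d2:- -> H4
  - 200.153.205.96/27 clear@27
  add 200.153.0.0/16 -> H3 at depth 16
  - 6.237.208.0/20 clear@20

== LOOKUPS ==
["no-route","H1","H3","H3","H4","H1","H1","H5","H1","H3","H2","H4"]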